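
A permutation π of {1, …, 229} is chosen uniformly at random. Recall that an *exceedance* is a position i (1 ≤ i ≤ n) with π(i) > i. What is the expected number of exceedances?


Write X = Σ_{i=1}^{229} X_i, where X_i = 1_{π(i) > i}.
For each fixed i, π(i) is uniform over {1, …, 229} (marginal of a uniform permutation), so P[π(i) > i] = (n − i)/n. Summing: Σ_{i=1}^{229} (n − i)/n = (0 + 1 + … + 228)/229 = 229(229 − 1)/(2·229) = (229 − 1)/2.
Hence E[X] = Σ_{i=1}^{229} (229 − i)/229 = 114 ≈ 114.000.

E[X] = 114 = 114.000.


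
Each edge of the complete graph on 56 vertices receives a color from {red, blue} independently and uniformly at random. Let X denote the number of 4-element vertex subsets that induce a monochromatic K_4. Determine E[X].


Let X = Σ_S X_S over the C(56, 4) = 367290 subsets S of size 4, where X_S = 1 if the K_4 on S is monochromatic.
For a fixed S, the K_4 on S has C(4, 2) = 6 edges. P[all 6 edges red] = (1/2)^6, and likewise for blue, so P[monochromatic] = 2·(1/2)^6 = 2^{1 − 6} = 1/32.
By linearity: E[X] = C(56, 4) · 2^{1 − 6} = 367290 · 1/32 = 183645/16.
Numerically: E[X] ≈ 11477.81250.

E[X] = C(56,4)·2^(1−C(4,2)) = 183645/16 ≈ 11477.81250.


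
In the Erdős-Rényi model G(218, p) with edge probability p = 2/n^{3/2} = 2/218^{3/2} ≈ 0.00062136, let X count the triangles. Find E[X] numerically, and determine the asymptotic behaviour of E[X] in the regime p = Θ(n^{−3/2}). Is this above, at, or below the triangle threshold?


Number of potential triangles: C(218, 3) = 1703016.
Each occurs with probability p³ ≈ (0.00062136)³ ≈ 2.3990305e-10.
By linearity: E[X] = C(218, 3)·p³ ≈ 1703016 · 2.3990305e-10 ≈ 0.00041.
Since α = 3/2 > 1, p = c/n^{3/2} = o(1/n) is below the triangle threshold p ~ 1/n. Asymptotically E[X] ~ (c³/6)·n^{3(1−α)} = (2³/6)·n^{-1.5} → 0, so by Markov's inequality G has no triangles w.h.p.

E[X] ≈ 0.00041; in regime p = Θ(1/n^{3/2}) E[X] tends to 0 (below the triangle threshold p ~ 1/n).


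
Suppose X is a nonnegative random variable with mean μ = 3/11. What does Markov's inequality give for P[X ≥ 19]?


μ = E[X] = 3/11, a = 19.
Markov: P[X ≥ 19] ≤ μ/a = (3/11)/19 = 3/209.
Numerically: ≈ 0.014.
(Since a = 19 > μ = 0.273, the bound 3/209 is < 1 and informative.)

P[X ≥ 19] ≤ 3/209 ≈ 0.014.


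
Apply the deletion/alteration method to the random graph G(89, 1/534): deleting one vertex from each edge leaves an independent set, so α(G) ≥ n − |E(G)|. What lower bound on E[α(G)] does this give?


E[|E(G)|] = C(89, 2)·p = 3916 · (1/534) = 22/3.
E[α(G)] ≥ n − E[|E(G)|] = 89 − 22/3 = 245/3.
Numerically: ≈ 81.666667.
(This is only a lower bound; the true E[α(G)] may be larger.)

E[α(G)] ≥ 245/3 ≈ 81.666667.


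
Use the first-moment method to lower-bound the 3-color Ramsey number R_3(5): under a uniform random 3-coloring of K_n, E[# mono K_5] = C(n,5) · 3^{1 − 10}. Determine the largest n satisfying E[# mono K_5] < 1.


We need C(n, 5) · 3^{1 − 10} < 1, i.e. C(n, 5) < 3^{10 − 1} = 19683.
Check values of n near the boundary:
  n = 17: C(17, 5) = 6188; 6188 < 19683? YES
  n = 18: C(18, 5) = 8568; 8568 < 19683? YES
  n = 19: C(19, 5) = 11628; 11628 < 19683? YES
  n = 20: C(20, 5) = 15504; 15504 < 19683? YES
  n = 21: C(21, 5) = 20349; 20349 < 19683? NO
  n = 22: C(22, 5) = 26334; 26334 < 19683? NO
  n = 23: C(23, 5) = 33649; 33649 < 19683? NO
The largest n with C(n, 5) < 19683 is n = 20 (where E[X] = 5168/6561 ≈ 0.787685). Hence R_3(5) > 20, i.e. R_3(5) ≥ 21.

Largest n = 20; hence R_3(5) > 20.


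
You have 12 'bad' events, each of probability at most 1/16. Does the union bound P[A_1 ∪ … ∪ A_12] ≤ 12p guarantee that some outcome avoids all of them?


Union bound: P[∪_{i=1}^{12} A_i] ≤ Σ_i P[A_i] ≤ 12·p = 12·(1/16) = 3/4.
Numerically: 3/4 ≈ 0.7500.
Is 3/4 < 1? YES.
Since P[∪ A_i] ≤ 3/4 < 1, the complement has P[∩ A_i^c] ≥ 1 − 3/4 = 1/4 > 0, so some outcome avoids every A_i.

12·p = 3/4 ≈ 0.7500; existence CERTIFIED by the union bound.


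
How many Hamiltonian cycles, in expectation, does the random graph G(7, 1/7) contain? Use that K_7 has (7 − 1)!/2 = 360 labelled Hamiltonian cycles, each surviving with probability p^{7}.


K_7 has (7 − 1)!/2 = 360 labelled Hamiltonian cycles.
For each such Hamiltonian cycle H, let X_H = 1 if all 7 edges of H are present in G. Then P[X_H = 1] = p^{7} = (1/7)^{7} = 1/823543.
By linearity of expectation: E[X] = Σ_H E[X_H] = 360 · p^{7} = 360 · 1/823543 = 360/823543.
Numerically: E[X] ≈ 0.0004371.

E[X] = 360 · (1/7)^{7} = 360/823543 ≈ 0.0004371.


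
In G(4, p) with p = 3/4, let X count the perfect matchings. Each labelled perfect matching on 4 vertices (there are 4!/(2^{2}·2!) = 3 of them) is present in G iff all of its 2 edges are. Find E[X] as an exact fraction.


K_4 has 4!/(2^{2}·2!) = 3 labelled perfect matchings.
For each such perfect matching H, let X_H = 1 if all 2 edges of H are present in G. Then P[X_H = 1] = p^{2} = (3/4)^{2} = 9/16.
By linearity: E[X] = Σ_H E[X_H] = 3 · p^{2} = 3 · 9/16 = 27/16.
Numerically: E[X] ≈ 1.6875.

E[X] = 3 · (3/4)^{2} = 27/16 ≈ 1.6875.


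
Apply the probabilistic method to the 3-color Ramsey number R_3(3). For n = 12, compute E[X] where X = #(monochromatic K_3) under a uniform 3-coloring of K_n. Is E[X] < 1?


E[X] = C(12, 3) · 3^{1 − 3} = 220 · 3^{−2} = 220/9.
As a reduced fraction: E[X] = 220/9 ≈ 24.444444.
Is E[X] < 1? NO.
Since E[X] ≥ 1, the first-moment bound is inconclusive at n = 12; it does NOT by itself certify R_3(3) > 12.

E[X] = 220/9 ≈ 24.444444; E[X] ≥ 1; first-moment method inconclusive here.


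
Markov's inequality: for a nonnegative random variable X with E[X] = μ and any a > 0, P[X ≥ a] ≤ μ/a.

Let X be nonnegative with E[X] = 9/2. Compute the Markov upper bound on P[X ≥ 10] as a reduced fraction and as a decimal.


μ = E[X] = 9/2, a = 10.
Markov: P[X ≥ 10] ≤ μ/a = (9/2)/10 = 9/20.
Numerically: ≈ 0.4500.
(Since a = 10 > μ = 4.5000, the bound 9/20 is < 1 and informative.)

P[X ≥ 10] ≤ 9/20 ≈ 0.4500.


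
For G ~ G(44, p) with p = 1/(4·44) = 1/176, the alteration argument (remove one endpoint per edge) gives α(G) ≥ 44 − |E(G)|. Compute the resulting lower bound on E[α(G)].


E[|E(G)|] = C(44, 2)·p = 946 · (1/176) = 43/8.
E[α(G)] ≥ n − E[|E(G)|] = 44 − 43/8 = 309/8.
Numerically: ≈ 38.6250.
(This is only a lower bound; the true E[α(G)] may be larger.)

E[α(G)] ≥ 309/8 ≈ 38.6250.


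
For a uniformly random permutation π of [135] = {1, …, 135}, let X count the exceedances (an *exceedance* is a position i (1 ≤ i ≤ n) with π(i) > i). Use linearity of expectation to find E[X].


Write X = Σ_{i=1}^{135} X_i, where X_i = 1_{π(i) > i}.
For each fixed i, π(i) is uniform over {1, …, 135} (marginal of a uniform permutation), so P[π(i) > i] = (n − i)/n. Summing: Σ_{i=1}^{135} (n − i)/n = (0 + 1 + … + 134)/135 = 135(135 − 1)/(2·135) = (135 − 1)/2.
Hence E[X] = Σ_{i=1}^{135} (135 − i)/135 = 67 ≈ 67.000.

E[X] = 67 = 67.000.


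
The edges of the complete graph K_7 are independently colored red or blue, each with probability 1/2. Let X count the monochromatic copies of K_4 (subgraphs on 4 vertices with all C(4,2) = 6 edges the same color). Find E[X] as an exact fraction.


Let X = Σ_S X_S over the C(7, 4) = 35 subsets S of size 4, where X_S = 1 if the K_4 on S is monochromatic.
For a fixed S, the K_4 on S has C(4, 2) = 6 edges. P[all 6 edges red] = (1/2)^6, and likewise for blue, so P[monochromatic] = 2·(1/2)^6 = 2^{1 − 6} = 1/32.
By linearity: E[X] = C(7, 4) · 2^{1 − 6} = 35 · 1/32 = 35/32.
Numerically: E[X] ≈ 1.0938.

E[X] = C(7,4)·2^(1−C(4,2)) = 35/32 ≈ 1.0938.


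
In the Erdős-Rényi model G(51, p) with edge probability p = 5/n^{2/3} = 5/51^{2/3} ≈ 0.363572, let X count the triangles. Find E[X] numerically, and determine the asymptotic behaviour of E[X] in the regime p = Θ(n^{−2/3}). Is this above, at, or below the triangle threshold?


Number of potential triangles: C(51, 3) = 20825.
Each occurs with probability p³ ≈ (0.363572)³ ≈ 4.80584391e-02.
By linearity: E[X] = C(51, 3)·p³ ≈ 20825 · 4.80584391e-02 ≈ 1000.816993.
Since α = 2/3 < 1, p = c/n^{2/3} ≫ 1/n is above the triangle threshold p ~ 1/n. Asymptotically E[X] ~ (c³/6)·n^{3(1−α)} = (5³/6)·n^{1} → ∞; triangles are abundant w.h.p.

E[X] ≈ 1000.816993; in regime p = Θ(1/n^{2/3}) E[X] diverges (above the triangle threshold p ~ 1/n).


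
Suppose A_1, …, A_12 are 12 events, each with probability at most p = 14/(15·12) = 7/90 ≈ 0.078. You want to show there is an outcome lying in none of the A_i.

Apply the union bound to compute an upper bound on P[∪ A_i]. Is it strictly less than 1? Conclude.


Union bound: P[∪_{i=1}^{12} A_i] ≤ Σ_i P[A_i] ≤ 12·p = 12·(7/90) = 14/15.
Numerically: 14/15 ≈ 0.933.
Is 14/15 < 1? YES.
Since P[∪ A_i] ≤ 14/15 < 1, the complement has P[∩ A_i^c] ≥ 1 − 14/15 = 1/15 > 0, so some outcome avoids every A_i.

12·p = 14/15 ≈ 0.933; existence CERTIFIED by the union bound.


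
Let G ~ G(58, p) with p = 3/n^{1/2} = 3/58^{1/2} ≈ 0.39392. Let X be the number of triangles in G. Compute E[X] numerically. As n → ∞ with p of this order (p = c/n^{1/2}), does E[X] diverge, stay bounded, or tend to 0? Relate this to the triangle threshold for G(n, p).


Number of potential triangles: C(58, 3) = 30856.
Each occurs with probability p³ ≈ (0.39392)³ ≈ 6.1125408e-02.
By linearity: E[X] = C(58, 3)·p³ ≈ 30856 · 6.1125408e-02 ≈ 1886.08560.
Since α = 1/2 < 1, p = c/n^{1/2} ≫ 1/n is above the triangle threshold p ~ 1/n. Asymptotically E[X] ~ (c³/6)·n^{3(1−α)} = (3³/6)·n^{1.5} → ∞; triangles are abundant w.h.p.

E[X] ≈ 1886.08560; in regime p = Θ(1/n^{1/2}) E[X] diverges (above the triangle threshold p ~ 1/n).


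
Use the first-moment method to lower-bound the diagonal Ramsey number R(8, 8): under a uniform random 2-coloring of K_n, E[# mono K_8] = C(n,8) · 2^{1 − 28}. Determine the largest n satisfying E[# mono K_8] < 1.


We need C(n, 8) · 2^{1 − 28} < 1, i.e. C(n, 8) < 2^{28 − 1} = 134217728.
Check values of n near the boundary:
  n = 39: C(39, 8) = 61523748; 61523748 < 134217728? YES
  n = 40: C(40, 8) = 76904685; 76904685 < 134217728? YES
  n = 41: C(41, 8) = 95548245; 95548245 < 134217728? YES
  n = 42: C(42, 8) = 118030185; 118030185 < 134217728? YES
  n = 43: C(43, 8) = 145008513; 145008513 < 134217728? NO
  n = 44: C(44, 8) = 177232627; 177232627 < 134217728? NO
  n = 45: C(45, 8) = 215553195; 215553195 < 134217728? NO
The largest n with C(n, 8) < 134217728 is n = 42 (where E[X] = 118030185/134217728 ≈ 0.879). Hence R(8, 8) > 42, i.e. R(8, 8) ≥ 43.

Largest n = 42; hence R(8, 8) > 42.


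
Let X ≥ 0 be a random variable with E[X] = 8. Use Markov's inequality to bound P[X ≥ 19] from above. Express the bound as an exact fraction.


μ = E[X] = 8, a = 19.
Markov: P[X ≥ 19] ≤ μ/a = (8)/19 = 8/19.
Numerically: ≈ 0.42105.
(Since a = 19 > μ = 8.00000, the bound 8/19 is < 1 and informative.)

P[X ≥ 19] ≤ 8/19 ≈ 0.42105.


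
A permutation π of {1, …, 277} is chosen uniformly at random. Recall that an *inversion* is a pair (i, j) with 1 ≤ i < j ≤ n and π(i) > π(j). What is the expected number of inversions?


Write X = Σ X_I over the C(277, 2) = 38226 pairs i < j, with X_I the indicator of one inversion.
There are 38226 indicators.
For each fixed pair i < j, the values π(i) and π(j) are two distinct elements of {1, …, 277} in uniformly random order; by symmetry P[π(i) > π(j)] = 1/2.
By linearity: E[X] = 38226 · (1/2) = C(277, 2) · (1/2) = 38226/2 = 19113 ≈ 19113.0000.

E[X] = 19113 = 19113.0000.


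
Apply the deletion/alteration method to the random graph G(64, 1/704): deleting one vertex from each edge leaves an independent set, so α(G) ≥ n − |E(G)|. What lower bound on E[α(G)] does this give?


E[|E(G)|] = C(64, 2)·p = 2016 · (1/704) = 63/22.
E[α(G)] ≥ n − E[|E(G)|] = 64 − 63/22 = 1345/22.
Numerically: ≈ 61.1364.
(This is only a lower bound; the true E[α(G)] may be larger.)

E[α(G)] ≥ 1345/22 ≈ 61.1364.


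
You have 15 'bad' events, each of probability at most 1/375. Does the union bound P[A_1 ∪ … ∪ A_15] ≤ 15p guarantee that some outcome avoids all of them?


Union bound: P[∪_{i=1}^{15} A_i] ≤ Σ_i P[A_i] ≤ 15·p = 15·(1/375) = 1/25.
Numerically: 1/25 ≈ 0.0400.
Is 1/25 < 1? YES.
Since P[∪ A_i] ≤ 1/25 < 1, the complement has P[∩ A_i^c] ≥ 1 − 1/25 = 24/25 > 0, so some outcome avoids every A_i.

15·p = 1/25 ≈ 0.0400; existence CERTIFIED by the union bound.


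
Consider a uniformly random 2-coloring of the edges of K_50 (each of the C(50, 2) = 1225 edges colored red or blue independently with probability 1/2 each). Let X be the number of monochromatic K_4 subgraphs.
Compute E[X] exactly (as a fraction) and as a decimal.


Let X = Σ_S X_S over the C(50, 4) = 230300 subsets S of size 4, where X_S = 1 if the K_4 on S is monochromatic.
For a fixed S, the K_4 on S has C(4, 2) = 6 edges. P[all 6 edges red] = (1/2)^6, and likewise for blue, so P[monochromatic] = 2·(1/2)^6 = 2^{1 − 6} = 1/32.
By linearity: E[X] = C(50, 4) · 2^{1 − 6} = 230300 · 1/32 = 57575/8.
Numerically: E[X] ≈ 7196.875.

E[X] = C(50,4)·2^(1−C(4,2)) = 57575/8 ≈ 7196.875.


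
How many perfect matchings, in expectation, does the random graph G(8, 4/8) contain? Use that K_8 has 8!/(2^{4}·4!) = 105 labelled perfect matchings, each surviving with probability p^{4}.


K_8 has 8!/(2^{4}·4!) = 105 labelled perfect matchings.
For each such perfect matching H, let X_H = 1 if all 4 edges of H are present in G. Then P[X_H = 1] = p^{4} = (1/2)^{4} = 1/16.
By linearity: E[X] = Σ_H E[X_H] = 105 · p^{4} = 105 · 1/16 = 105/16.
Numerically: E[X] ≈ 6.5625.

E[X] = 105 · (1/2)^{4} = 105/16 ≈ 6.5625.


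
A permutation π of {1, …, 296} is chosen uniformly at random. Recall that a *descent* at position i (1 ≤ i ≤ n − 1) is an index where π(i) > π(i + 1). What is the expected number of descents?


Write X = Σ X_I over i = 1, …, 295, with X_I the indicator of one descent.
There are 295 indicators.
For each fixed i, the pair (π(i), π(i+1)) is a uniformly random ordered pair of distinct values from {1, …, 296}; by symmetry P[π(i) > π(i+1)] = 1/2.
By linearity: E[X] = 295 · (1/2) = (296 − 1) · (1/2) = 295/2 ≈ 147.50000.

E[X] = 295/2 = 147.50000.


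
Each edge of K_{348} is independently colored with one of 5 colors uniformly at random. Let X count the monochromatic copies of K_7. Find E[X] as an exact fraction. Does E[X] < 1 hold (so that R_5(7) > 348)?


E[X] = C(348, 7) · 5^{1 − 21} = 115412286408552 · 5^{−20} = 115412286408552/95367431640625.
As a reduced fraction: E[X] = 115412286408552/95367431640625 ≈ 1.2101855.
Is E[X] < 1? NO.
Since E[X] ≥ 1, the first-moment bound is inconclusive at n = 348; it does NOT by itself certify R_5(7) > 348.

E[X] = 115412286408552/95367431640625 ≈ 1.2101855; E[X] ≥ 1; first-moment method inconclusive here.


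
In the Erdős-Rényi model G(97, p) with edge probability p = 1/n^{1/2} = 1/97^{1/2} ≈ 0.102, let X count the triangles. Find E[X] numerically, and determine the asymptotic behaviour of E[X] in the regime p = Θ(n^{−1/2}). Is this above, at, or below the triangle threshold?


Number of potential triangles: C(97, 3) = 147440.
Each occurs with probability p³ ≈ (0.102)³ ≈ 1.04675e-03.
By linearity: E[X] = C(97, 3)·p³ ≈ 147440 · 1.04675e-03 ≈ 154.333.
Since α = 1/2 < 1, p = c/n^{1/2} ≫ 1/n is above the triangle threshold p ~ 1/n. Asymptotically E[X] ~ (c³/6)·n^{3(1−α)} = (1³/6)·n^{1.5} → ∞; triangles are abundant w.h.p.

E[X] ≈ 154.333; in regime p = Θ(1/n^{1/2}) E[X] diverges (above the triangle threshold p ~ 1/n).


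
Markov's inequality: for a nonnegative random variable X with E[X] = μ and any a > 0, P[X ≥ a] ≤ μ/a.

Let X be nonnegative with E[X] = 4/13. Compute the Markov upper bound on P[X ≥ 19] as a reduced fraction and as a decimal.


μ = E[X] = 4/13, a = 19.
Markov: P[X ≥ 19] ≤ μ/a = (4/13)/19 = 4/247.
Numerically: ≈ 0.016194.
(Since a = 19 > μ = 0.307692, the bound 4/247 is < 1 and informative.)

P[X ≥ 19] ≤ 4/247 ≈ 0.016194.


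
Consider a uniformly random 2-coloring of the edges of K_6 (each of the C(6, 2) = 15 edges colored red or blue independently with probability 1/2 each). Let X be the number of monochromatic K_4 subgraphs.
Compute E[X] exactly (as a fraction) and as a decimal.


Let X = Σ_S X_S over the C(6, 4) = 15 subsets S of size 4, where X_S = 1 if the K_4 on S is monochromatic.
For a fixed S, the K_4 on S has C(4, 2) = 6 edges. P[all 6 edges red] = (1/2)^6, and likewise for blue, so P[monochromatic] = 2·(1/2)^6 = 2^{1 − 6} = 1/32.
Summing: E[X] = C(6, 4) · 2^{1 − 6} = 15 · 1/32 = 15/32.
Numerically: E[X] ≈ 0.46875.

E[X] = C(6,4)·2^(1−C(4,2)) = 15/32 ≈ 0.46875.


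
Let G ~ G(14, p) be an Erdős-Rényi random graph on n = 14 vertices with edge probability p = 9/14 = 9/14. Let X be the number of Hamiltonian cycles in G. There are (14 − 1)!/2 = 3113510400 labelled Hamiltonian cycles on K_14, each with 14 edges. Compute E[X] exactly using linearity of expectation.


K_14 has (14 − 1)!/2 = 3113510400 labelled Hamiltonian cycles.
For each such Hamiltonian cycle H, let X_H = 1 if all 14 edges of H are present in G. Then P[X_H = 1] = p^{14} = (9/14)^{14} = 22876792454961/11112006825558016.
By linearity of expectation: E[X] = Σ_H E[X_H] = 3113510400 · p^{14} = 3113510400 · 22876792454961/11112006825558016 = 19873641525435994725/3100448333024.
Numerically: E[X] ≈ 6.41e+06.

E[X] = 3113510400 · (9/14)^{14} = 19873641525435994725/3100448333024 ≈ 6.41e+06.


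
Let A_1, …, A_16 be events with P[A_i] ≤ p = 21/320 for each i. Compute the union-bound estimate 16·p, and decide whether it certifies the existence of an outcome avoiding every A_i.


Union bound: P[∪_{i=1}^{16} A_i] ≤ Σ_i P[A_i] ≤ 16·p = 16·(21/320) = 21/20.
Numerically: 21/20 ≈ 1.0500.
Is 21/20 < 1? NO.
Since the bound 21/20 is ≥ 1, the union bound is uninformative here; it does NOT by itself certify existence.

16·p = 21/20 ≈ 1.0500; existence NOT certified by the union bound.


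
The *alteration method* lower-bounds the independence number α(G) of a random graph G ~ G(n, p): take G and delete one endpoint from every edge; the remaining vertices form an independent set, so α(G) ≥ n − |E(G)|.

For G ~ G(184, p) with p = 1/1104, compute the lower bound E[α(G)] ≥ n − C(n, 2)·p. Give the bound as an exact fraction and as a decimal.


E[|E(G)|] = C(184, 2)·p = 16836 · (1/1104) = 61/4.
E[α(G)] ≥ n − E[|E(G)|] = 184 − 61/4 = 675/4.
Numerically: ≈ 168.750000.
(This is only a lower bound; the true E[α(G)] may be larger.)

E[α(G)] ≥ 675/4 ≈ 168.750000.


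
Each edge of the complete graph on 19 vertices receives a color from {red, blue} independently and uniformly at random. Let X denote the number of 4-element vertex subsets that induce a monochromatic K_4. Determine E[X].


Let X = Σ_S X_S over the C(19, 4) = 3876 subsets S of size 4, where X_S = 1 if the K_4 on S is monochromatic.
For a fixed S, the K_4 on S has C(4, 2) = 6 edges. P[all 6 edges red] = (1/2)^6, and likewise for blue, so P[monochromatic] = 2·(1/2)^6 = 2^{1 − 6} = 1/32.
By linearity: E[X] = C(19, 4) · 2^{1 − 6} = 3876 · 1/32 = 969/8.
Numerically: E[X] ≈ 121.1250.

E[X] = C(19,4)·2^(1−C(4,2)) = 969/8 ≈ 121.1250.


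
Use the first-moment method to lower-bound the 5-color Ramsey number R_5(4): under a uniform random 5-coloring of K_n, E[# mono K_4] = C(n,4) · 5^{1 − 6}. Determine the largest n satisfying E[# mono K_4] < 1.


We need C(n, 4) · 5^{1 − 6} < 1, i.e. C(n, 4) < 5^{6 − 1} = 3125.
Check values of n near the boundary:
  n = 14: C(14, 4) = 1001; 1001 < 3125? YES
  n = 15: C(15, 4) = 1365; 1365 < 3125? YES
  n = 16: C(16, 4) = 1820; 1820 < 3125? YES
  n = 17: C(17, 4) = 2380; 2380 < 3125? YES
  n = 18: C(18, 4) = 3060; 3060 < 3125? YES
  n = 19: C(19, 4) = 3876; 3876 < 3125? NO
The largest n with C(n, 4) < 3125 is n = 18 (where E[X] = 612/625 ≈ 0.9792). Hence R_5(4) > 18, i.e. R_5(4) ≥ 19.

Largest n = 18; hence R_5(4) > 18.


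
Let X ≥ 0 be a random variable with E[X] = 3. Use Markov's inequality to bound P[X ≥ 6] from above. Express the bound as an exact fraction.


μ = E[X] = 3, a = 6.
Markov: P[X ≥ 6] ≤ μ/a = (3)/6 = 1/2.
Numerically: ≈ 0.500.
(Since a = 6 > μ = 3.000, the bound 1/2 is < 1 and informative.)

P[X ≥ 6] ≤ 1/2 ≈ 0.500.


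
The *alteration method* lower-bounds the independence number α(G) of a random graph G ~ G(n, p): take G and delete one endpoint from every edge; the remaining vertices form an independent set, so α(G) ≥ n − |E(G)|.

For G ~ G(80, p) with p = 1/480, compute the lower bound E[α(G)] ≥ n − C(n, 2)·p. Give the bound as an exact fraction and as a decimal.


E[|E(G)|] = C(80, 2)·p = 3160 · (1/480) = 79/12.
E[α(G)] ≥ n − E[|E(G)|] = 80 − 79/12 = 881/12.
Numerically: ≈ 73.41667.
(This is only a lower bound; the true E[α(G)] may be larger.)

E[α(G)] ≥ 881/12 ≈ 73.41667.


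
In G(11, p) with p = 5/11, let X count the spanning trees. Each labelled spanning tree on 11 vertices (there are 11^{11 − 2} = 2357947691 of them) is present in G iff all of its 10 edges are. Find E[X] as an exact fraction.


K_11 has 11^{11 − 2} = 2357947691 labelled spanning trees.
For each such spanning tree H, let X_H = 1 if all 10 edges of H are present in G. Then P[X_H = 1] = p^{10} = (5/11)^{10} = 9765625/25937424601.
Summing the indicators: E[X] = Σ_H E[X_H] = 2357947691 · p^{10} = 2357947691 · 9765625/25937424601 = 9765625/11.
Numerically: E[X] ≈ 8.88e+05.

E[X] = 2357947691 · (5/11)^{10} = 9765625/11 ≈ 8.88e+05.


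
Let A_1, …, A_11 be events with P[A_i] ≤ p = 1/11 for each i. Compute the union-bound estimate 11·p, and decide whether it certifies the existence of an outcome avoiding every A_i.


Union bound: P[∪_{i=1}^{11} A_i] ≤ Σ_i P[A_i] ≤ 11·p = 11·(1/11) = 1.
Numerically: 1 ≈ 1.000.
Is 1 < 1? NO.
Since the bound 1 is ≥ 1, the union bound is uninformative here; it does NOT by itself certify existence.

11·p = 1 ≈ 1.000; existence NOT certified by the union bound.


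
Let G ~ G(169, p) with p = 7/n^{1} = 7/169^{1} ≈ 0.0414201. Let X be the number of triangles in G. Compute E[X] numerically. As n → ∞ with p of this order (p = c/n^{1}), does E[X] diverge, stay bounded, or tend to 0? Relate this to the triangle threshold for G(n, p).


Number of potential triangles: C(169, 3) = 790244.
Each occurs with probability p³ ≈ (0.0414201)³ ≈ 7.10614404e-05.
By linearity: E[X] = C(169, 3)·p³ ≈ 790244 · 7.10614404e-05 ≈ 56.155877.
Here α = 1, so p = 7/n is exactly at the triangle threshold p ~ 1/n. Asymptotically E[X] → c³/6 = 7³/6 = 343/6 ≈ 57.166667, a bounded constant. In this regime the triangle count is asymptotically Poisson(c³/6).

E[X] ≈ 56.155877; in regime p = Θ(1/n^{1}) E[X] stays bounded (at the triangle threshold p ~ 1/n).


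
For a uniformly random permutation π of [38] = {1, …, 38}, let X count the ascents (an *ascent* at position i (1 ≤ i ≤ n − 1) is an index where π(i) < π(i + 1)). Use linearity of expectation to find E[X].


Write X = Σ X_I over i = 1, …, 37, with X_I the indicator of one ascent.
There are 37 indicators.
For each fixed i, the pair (π(i), π(i+1)) is a uniformly random ordered pair of distinct values from {1, …, 38}; by symmetry P[π(i) < π(i+1)] = 1/2.
By linearity: E[X] = 37 · (1/2) = (38 − 1) · (1/2) = 37/2 ≈ 18.50000.

E[X] = 37/2 = 18.50000.


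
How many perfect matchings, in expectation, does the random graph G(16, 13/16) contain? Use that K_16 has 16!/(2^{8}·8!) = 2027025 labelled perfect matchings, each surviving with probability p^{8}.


K_16 has 16!/(2^{8}·8!) = 2027025 labelled perfect matchings.
For each such perfect matching H, let X_H = 1 if all 8 edges of H are present in G. Then P[X_H = 1] = p^{8} = (13/16)^{8} = 815730721/4294967296.
Summing the indicators: E[X] = Σ_H E[X_H] = 2027025 · p^{8} = 2027025 · 815730721/4294967296 = 1653506564735025/4294967296.
Numerically: E[X] ≈ 384987.

E[X] = 2027025 · (13/16)^{8} = 1653506564735025/4294967296 ≈ 384987.


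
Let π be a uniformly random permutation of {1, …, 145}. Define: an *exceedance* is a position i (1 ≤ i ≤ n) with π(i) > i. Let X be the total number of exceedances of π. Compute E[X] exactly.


Write X = Σ_{i=1}^{145} X_i, where X_i = 1_{π(i) > i}.
For each fixed i, π(i) is uniform over {1, …, 145} (marginal of a uniform permutation), so P[π(i) > i] = (n − i)/n. Summing: Σ_{i=1}^{145} (n − i)/n = (0 + 1 + … + 144)/145 = 145(145 − 1)/(2·145) = (145 − 1)/2.
Hence E[X] = Σ_{i=1}^{145} (145 − i)/145 = 72 ≈ 72.000.

E[X] = 72 = 72.000.


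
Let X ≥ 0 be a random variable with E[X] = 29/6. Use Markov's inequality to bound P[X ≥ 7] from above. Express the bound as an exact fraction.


μ = E[X] = 29/6, a = 7.
Markov: P[X ≥ 7] ≤ μ/a = (29/6)/7 = 29/42.
Numerically: ≈ 0.69048.
(Since a = 7 > μ = 4.83333, the bound 29/42 is < 1 and informative.)

P[X ≥ 7] ≤ 29/42 ≈ 0.69048.


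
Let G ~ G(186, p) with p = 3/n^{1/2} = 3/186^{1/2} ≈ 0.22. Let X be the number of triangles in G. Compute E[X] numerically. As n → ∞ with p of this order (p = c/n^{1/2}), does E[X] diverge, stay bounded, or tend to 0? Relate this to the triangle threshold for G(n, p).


Number of potential triangles: C(186, 3) = 1055240.
Each occurs with probability p³ ≈ (0.22)³ ≈ 1.064374e-02.
By linearity: E[X] = C(186, 3)·p³ ≈ 1055240 · 1.064374e-02 ≈ 11231.7025.
Since α = 1/2 < 1, p = c/n^{1/2} ≫ 1/n is above the triangle threshold p ~ 1/n. Asymptotically E[X] ~ (c³/6)·n^{3(1−α)} = (3³/6)·n^{1.5} → ∞; triangles are abundant w.h.p.

E[X] ≈ 11231.7025; in regime p = Θ(1/n^{1/2}) E[X] diverges (above the triangle threshold p ~ 1/n).


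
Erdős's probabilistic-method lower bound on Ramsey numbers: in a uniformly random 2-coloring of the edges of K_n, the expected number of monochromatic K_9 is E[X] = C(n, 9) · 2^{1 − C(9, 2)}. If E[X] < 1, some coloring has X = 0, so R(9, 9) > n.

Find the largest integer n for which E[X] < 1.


We need C(n, 9) · 2^{1 − 36} < 1, i.e. C(n, 9) < 2^{36 − 1} = 34359738368.
Check values of n near the boundary:
  n = 60: C(60, 9) = 14783142660; 14783142660 < 34359738368? YES
  n = 61: C(61, 9) = 17341763505; 17341763505 < 34359738368? YES
  n = 62: C(62, 9) = 20286591270; 20286591270 < 34359738368? YES
  n = 63: C(63, 9) = 23667689815; 23667689815 < 34359738368? YES
  n = 64: C(64, 9) = 27540584512; 27540584512 < 34359738368? YES
  n = 65: C(65, 9) = 31966749880; 31966749880 < 34359738368? YES
  n = 66: C(66, 9) = 37014131440; 37014131440 < 34359738368? NO
  n = 67: C(67, 9) = 42757703560; 42757703560 < 34359738368? NO
  n = 68: C(68, 9) = 49280065120; 49280065120 < 34359738368? NO
The largest n with C(n, 9) < 34359738368 is n = 65 (where E[X] = 3995843735/4294967296 ≈ 0.9303549). Hence R(9, 9) > 65, i.e. R(9, 9) ≥ 66.

Largest n = 65; hence R(9, 9) > 65.


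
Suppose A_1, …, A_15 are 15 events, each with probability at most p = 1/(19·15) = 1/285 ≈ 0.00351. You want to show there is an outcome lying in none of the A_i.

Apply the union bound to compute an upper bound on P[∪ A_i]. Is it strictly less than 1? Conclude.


Union bound: P[∪_{i=1}^{15} A_i] ≤ Σ_i P[A_i] ≤ 15·p = 15·(1/285) = 1/19.
Numerically: 1/19 ≈ 0.05263.
Is 1/19 < 1? YES.
Since P[∪ A_i] ≤ 1/19 < 1, the complement has P[∩ A_i^c] ≥ 1 − 1/19 = 18/19 > 0, so some outcome avoids every A_i.

15·p = 1/19 ≈ 0.05263; existence CERTIFIED by the union bound.


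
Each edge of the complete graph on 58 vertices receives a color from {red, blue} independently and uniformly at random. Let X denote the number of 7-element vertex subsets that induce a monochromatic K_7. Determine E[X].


Let X = Σ_S X_S over the C(58, 7) = 300674088 subsets S of size 7, where X_S = 1 if the K_7 on S is monochromatic.
For a fixed S, the K_7 on S has C(7, 2) = 21 edges. P[all 21 edges red] = (1/2)^21, and likewise for blue, so P[monochromatic] = 2·(1/2)^21 = 2^{1 − 21} = 1/1048576.
By linearity: E[X] = C(58, 7) · 2^{1 − 21} = 300674088 · 1/1048576 = 37584261/131072.
Numerically: E[X] ≈ 286.745155.

E[X] = C(58,7)·2^(1−C(7,2)) = 37584261/131072 ≈ 286.745155.


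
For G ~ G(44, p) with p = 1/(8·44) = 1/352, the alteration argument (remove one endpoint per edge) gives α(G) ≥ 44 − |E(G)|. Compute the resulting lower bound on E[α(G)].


E[|E(G)|] = C(44, 2)·p = 946 · (1/352) = 43/16.
E[α(G)] ≥ n − E[|E(G)|] = 44 − 43/16 = 661/16.
Numerically: ≈ 41.312500.
(This is only a lower bound; the true E[α(G)] may be larger.)

E[α(G)] ≥ 661/16 ≈ 41.312500.


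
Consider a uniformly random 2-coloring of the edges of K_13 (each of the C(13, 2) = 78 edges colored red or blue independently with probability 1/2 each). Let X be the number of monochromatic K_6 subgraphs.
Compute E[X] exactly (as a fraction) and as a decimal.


Let X = Σ_S X_S over the C(13, 6) = 1716 subsets S of size 6, where X_S = 1 if the K_6 on S is monochromatic.
For a fixed S, the K_6 on S has C(6, 2) = 15 edges. P[all 15 edges red] = (1/2)^15, and likewise for blue, so P[monochromatic] = 2·(1/2)^15 = 2^{1 − 15} = 1/16384.
By linearity of expectation: E[X] = C(13, 6) · 2^{1 − 15} = 1716 · 1/16384 = 429/4096.
Numerically: E[X] ≈ 0.10474.

E[X] = C(13,6)·2^(1−C(6,2)) = 429/4096 ≈ 0.10474.


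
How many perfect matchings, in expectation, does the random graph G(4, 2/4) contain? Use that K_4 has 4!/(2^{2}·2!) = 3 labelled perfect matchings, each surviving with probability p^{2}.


K_4 has 4!/(2^{2}·2!) = 3 labelled perfect matchings.
For each such perfect matching H, let X_H = 1 if all 2 edges of H are present in G. Then P[X_H = 1] = p^{2} = (1/2)^{2} = 1/4.
Summing the indicators: E[X] = Σ_H E[X_H] = 3 · p^{2} = 3 · 1/4 = 3/4.
Numerically: E[X] ≈ 0.75.

E[X] = 3 · (1/2)^{2} = 3/4 ≈ 0.75.


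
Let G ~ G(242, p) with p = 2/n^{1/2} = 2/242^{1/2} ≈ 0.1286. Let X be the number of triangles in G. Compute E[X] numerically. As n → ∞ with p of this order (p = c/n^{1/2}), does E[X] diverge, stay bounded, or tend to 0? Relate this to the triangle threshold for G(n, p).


Number of potential triangles: C(242, 3) = 2332880.
Each occurs with probability p³ ≈ (0.1286)³ ≈ 2.125039e-03.
By linearity: E[X] = C(242, 3)·p³ ≈ 2332880 · 2.125039e-03 ≈ 4957.4614.
Since α = 1/2 < 1, p = c/n^{1/2} ≫ 1/n is above the triangle threshold p ~ 1/n. Asymptotically E[X] ~ (c³/6)·n^{3(1−α)} = (2³/6)·n^{1.5} → ∞; triangles are abundant w.h.p.

E[X] ≈ 4957.4614; in regime p = Θ(1/n^{1/2}) E[X] diverges (above the triangle threshold p ~ 1/n).


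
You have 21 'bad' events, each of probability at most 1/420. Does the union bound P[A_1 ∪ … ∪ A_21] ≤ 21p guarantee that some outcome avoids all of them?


Union bound: P[∪_{i=1}^{21} A_i] ≤ Σ_i P[A_i] ≤ 21·p = 21·(1/420) = 1/20.
Numerically: 1/20 ≈ 0.0500.
Is 1/20 < 1? YES.
Since P[∪ A_i] ≤ 1/20 < 1, the complement has P[∩ A_i^c] ≥ 1 − 1/20 = 19/20 > 0, so some outcome avoids every A_i.

21·p = 1/20 ≈ 0.0500; existence CERTIFIED by the union bound.


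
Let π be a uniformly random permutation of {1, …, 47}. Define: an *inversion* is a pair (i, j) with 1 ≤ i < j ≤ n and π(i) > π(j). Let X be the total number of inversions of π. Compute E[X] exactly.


Write X = Σ X_I over the C(47, 2) = 1081 pairs i < j, with X_I the indicator of one inversion.
There are 1081 indicators.
For each fixed pair i < j, the values π(i) and π(j) are two distinct elements of {1, …, 47} in uniformly random order; by symmetry P[π(i) > π(j)] = 1/2.
By linearity: E[X] = 1081 · (1/2) = C(47, 2) · (1/2) = 1081/2 = 1081/2 ≈ 540.50000.

E[X] = 1081/2 = 540.50000.


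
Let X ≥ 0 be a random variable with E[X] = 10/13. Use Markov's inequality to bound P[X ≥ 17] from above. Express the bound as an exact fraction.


μ = E[X] = 10/13, a = 17.
Markov: P[X ≥ 17] ≤ μ/a = (10/13)/17 = 10/221.
Numerically: ≈ 0.0452.
(Since a = 17 > μ = 0.7692, the bound 10/221 is < 1 and informative.)

P[X ≥ 17] ≤ 10/221 ≈ 0.0452.


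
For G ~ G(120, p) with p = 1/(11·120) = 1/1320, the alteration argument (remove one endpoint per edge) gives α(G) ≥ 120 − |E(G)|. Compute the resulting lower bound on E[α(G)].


E[|E(G)|] = C(120, 2)·p = 7140 · (1/1320) = 119/22.
E[α(G)] ≥ n − E[|E(G)|] = 120 − 119/22 = 2521/22.
Numerically: ≈ 114.5909.
(This is only a lower bound; the true E[α(G)] may be larger.)

E[α(G)] ≥ 2521/22 ≈ 114.5909.


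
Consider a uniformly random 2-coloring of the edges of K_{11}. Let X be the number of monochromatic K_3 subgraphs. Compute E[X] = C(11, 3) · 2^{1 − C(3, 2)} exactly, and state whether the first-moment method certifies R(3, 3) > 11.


E[X] = C(11, 3) · 2^{1 − 3} = 165 · 2^{−2} = 165/4.
As a reduced fraction: E[X] = 165/4 ≈ 41.2500000.
Is E[X] < 1? NO.
Since E[X] ≥ 1, the first-moment bound is inconclusive at n = 11; it does NOT by itself certify R(3, 3) > 11.

E[X] = 165/4 ≈ 41.2500000; E[X] ≥ 1; first-moment method inconclusive here.


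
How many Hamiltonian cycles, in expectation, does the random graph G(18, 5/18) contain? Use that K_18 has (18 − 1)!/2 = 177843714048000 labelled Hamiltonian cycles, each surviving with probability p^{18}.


K_18 has (18 − 1)!/2 = 177843714048000 labelled Hamiltonian cycles.
For each such Hamiltonian cycle H, let X_H = 1 if all 18 edges of H are present in G. Then P[X_H = 1] = p^{18} = (5/18)^{18} = 3814697265625/39346408075296537575424.
By linearity of expectation: E[X] = Σ_H E[X_H] = 177843714048000 · p^{18} = 177843714048000 · 3814697265625/39346408075296537575424 = 56800365447998046875/3294258113514384.
Numerically: E[X] ≈ 17242.2.

E[X] = 177843714048000 · (5/18)^{18} = 56800365447998046875/3294258113514384 ≈ 17242.2.


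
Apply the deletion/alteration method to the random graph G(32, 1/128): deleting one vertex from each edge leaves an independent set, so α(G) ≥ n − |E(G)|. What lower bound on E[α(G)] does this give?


E[|E(G)|] = C(32, 2)·p = 496 · (1/128) = 31/8.
E[α(G)] ≥ n − E[|E(G)|] = 32 − 31/8 = 225/8.
Numerically: ≈ 28.125000.
(This is only a lower bound; the true E[α(G)] may be larger.)

E[α(G)] ≥ 225/8 ≈ 28.125000.


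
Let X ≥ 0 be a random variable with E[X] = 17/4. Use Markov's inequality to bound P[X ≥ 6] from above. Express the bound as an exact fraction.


μ = E[X] = 17/4, a = 6.
Markov: P[X ≥ 6] ≤ μ/a = (17/4)/6 = 17/24.
Numerically: ≈ 0.70833.
(Since a = 6 > μ = 4.25000, the bound 17/24 is < 1 and informative.)

P[X ≥ 6] ≤ 17/24 ≈ 0.70833.


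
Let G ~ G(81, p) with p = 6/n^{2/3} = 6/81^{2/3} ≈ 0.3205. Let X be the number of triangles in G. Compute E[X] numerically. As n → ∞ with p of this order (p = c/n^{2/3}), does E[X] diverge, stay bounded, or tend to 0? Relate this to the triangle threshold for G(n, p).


Number of potential triangles: C(81, 3) = 85320.
Each occurs with probability p³ ≈ (0.3205)³ ≈ 3.29218107e-02.
By linearity: E[X] = C(81, 3)·p³ ≈ 85320 · 3.29218107e-02 ≈ 2808.888889.
Since α = 2/3 < 1, p = c/n^{2/3} ≫ 1/n is above the triangle threshold p ~ 1/n. Asymptotically E[X] ~ (c³/6)·n^{3(1−α)} = (6³/6)·n^{1} → ∞; triangles are abundant w.h.p.

E[X] ≈ 2808.888889; in regime p = Θ(1/n^{2/3}) E[X] diverges (above the triangle threshold p ~ 1/n).


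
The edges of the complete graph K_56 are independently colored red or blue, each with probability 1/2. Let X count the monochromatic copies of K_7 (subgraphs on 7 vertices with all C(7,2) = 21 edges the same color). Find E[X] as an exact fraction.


Let X = Σ_S X_S over the C(56, 7) = 231917400 subsets S of size 7, where X_S = 1 if the K_7 on S is monochromatic.
For a fixed S, the K_7 on S has C(7, 2) = 21 edges. P[all 21 edges red] = (1/2)^21, and likewise for blue, so P[monochromatic] = 2·(1/2)^21 = 2^{1 − 21} = 1/1048576.
Summing: E[X] = C(56, 7) · 2^{1 − 21} = 231917400 · 1/1048576 = 28989675/131072.
Numerically: E[X] ≈ 221.17367.

E[X] = C(56,7)·2^(1−C(7,2)) = 28989675/131072 ≈ 221.17367.


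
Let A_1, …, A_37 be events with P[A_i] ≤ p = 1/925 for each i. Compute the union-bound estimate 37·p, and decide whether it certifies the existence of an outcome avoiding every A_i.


Union bound: P[∪_{i=1}^{37} A_i] ≤ Σ_i P[A_i] ≤ 37·p = 37·(1/925) = 1/25.
Numerically: 1/25 ≈ 0.040.
Is 1/25 < 1? YES.
Since P[∪ A_i] ≤ 1/25 < 1, the complement has P[∩ A_i^c] ≥ 1 − 1/25 = 24/25 > 0, so some outcome avoids every A_i.

37·p = 1/25 ≈ 0.040; existence CERTIFIED by the union bound.


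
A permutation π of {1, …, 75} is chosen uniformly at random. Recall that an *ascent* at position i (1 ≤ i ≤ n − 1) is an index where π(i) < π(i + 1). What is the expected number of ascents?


Write X = Σ X_I over i = 1, …, 74, with X_I the indicator of one ascent.
There are 74 indicators.
For each fixed i, the pair (π(i), π(i+1)) is a uniformly random ordered pair of distinct values from {1, …, 75}; by symmetry P[π(i) < π(i+1)] = 1/2.
By linearity: E[X] = 74 · (1/2) = (75 − 1) · (1/2) = 37 ≈ 37.000.

E[X] = 37 = 37.000.


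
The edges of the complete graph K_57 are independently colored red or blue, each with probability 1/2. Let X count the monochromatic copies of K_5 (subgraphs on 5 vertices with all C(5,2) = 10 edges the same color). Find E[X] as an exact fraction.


Let X = Σ_S X_S over the C(57, 5) = 4187106 subsets S of size 5, where X_S = 1 if the K_5 on S is monochromatic.
For a fixed S, the K_5 on S has C(5, 2) = 10 edges. P[all 10 edges red] = (1/2)^10, and likewise for blue, so P[monochromatic] = 2·(1/2)^10 = 2^{1 − 10} = 1/512.
By linearity of expectation: E[X] = C(57, 5) · 2^{1 − 10} = 4187106 · 1/512 = 2093553/256.
Numerically: E[X] ≈ 8177.94141.

E[X] = C(57,5)·2^(1−C(5,2)) = 2093553/256 ≈ 8177.94141.


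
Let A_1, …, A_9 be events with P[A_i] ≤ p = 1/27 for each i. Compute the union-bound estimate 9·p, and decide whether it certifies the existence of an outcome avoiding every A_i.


Union bound: P[∪_{i=1}^{9} A_i] ≤ Σ_i P[A_i] ≤ 9·p = 9·(1/27) = 1/3.
Numerically: 1/3 ≈ 0.33333.
Is 1/3 < 1? YES.
Since P[∪ A_i] ≤ 1/3 < 1, the complement has P[∩ A_i^c] ≥ 1 − 1/3 = 2/3 > 0, so some outcome avoids every A_i.

9·p = 1/3 ≈ 0.33333; existence CERTIFIED by the union bound.


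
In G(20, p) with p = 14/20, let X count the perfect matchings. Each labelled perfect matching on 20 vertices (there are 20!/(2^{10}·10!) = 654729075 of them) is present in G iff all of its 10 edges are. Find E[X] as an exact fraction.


K_20 has 20!/(2^{10}·10!) = 654729075 labelled perfect matchings.
For each such perfect matching H, let X_H = 1 if all 10 edges of H are present in G. Then P[X_H = 1] = p^{10} = (7/10)^{10} = 282475249/10000000000.
Summing the indicators: E[X] = Σ_H E[X_H] = 654729075 · p^{10} = 654729075 · 282475249/10000000000 = 7397790339526587/400000000.
Numerically: E[X] ≈ 1.8494e+07.

E[X] = 654729075 · (7/10)^{10} = 7397790339526587/400000000 ≈ 1.8494e+07.


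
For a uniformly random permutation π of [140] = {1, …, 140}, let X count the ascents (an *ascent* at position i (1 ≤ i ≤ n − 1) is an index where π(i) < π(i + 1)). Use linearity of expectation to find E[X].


Write X = Σ X_I over i = 1, …, 139, with X_I the indicator of one ascent.
There are 139 indicators.
For each fixed i, the pair (π(i), π(i+1)) is a uniformly random ordered pair of distinct values from {1, …, 140}; by symmetry P[π(i) < π(i+1)] = 1/2.
By linearity: E[X] = 139 · (1/2) = (140 − 1) · (1/2) = 139/2 ≈ 69.50000.

E[X] = 139/2 = 69.50000.
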